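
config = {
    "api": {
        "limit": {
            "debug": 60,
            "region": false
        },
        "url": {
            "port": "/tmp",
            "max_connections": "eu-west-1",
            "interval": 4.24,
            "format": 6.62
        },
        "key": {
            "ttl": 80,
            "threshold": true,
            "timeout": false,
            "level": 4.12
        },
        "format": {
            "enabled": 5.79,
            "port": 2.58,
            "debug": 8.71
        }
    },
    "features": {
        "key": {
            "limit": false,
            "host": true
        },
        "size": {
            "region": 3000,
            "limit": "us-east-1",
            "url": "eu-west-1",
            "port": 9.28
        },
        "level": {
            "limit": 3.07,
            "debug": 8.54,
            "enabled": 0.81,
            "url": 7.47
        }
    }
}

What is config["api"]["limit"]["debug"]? 60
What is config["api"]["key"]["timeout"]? False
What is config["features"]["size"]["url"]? "eu-west-1"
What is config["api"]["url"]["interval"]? 4.24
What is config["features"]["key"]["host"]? True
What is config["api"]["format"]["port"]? 2.58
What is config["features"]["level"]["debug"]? 8.54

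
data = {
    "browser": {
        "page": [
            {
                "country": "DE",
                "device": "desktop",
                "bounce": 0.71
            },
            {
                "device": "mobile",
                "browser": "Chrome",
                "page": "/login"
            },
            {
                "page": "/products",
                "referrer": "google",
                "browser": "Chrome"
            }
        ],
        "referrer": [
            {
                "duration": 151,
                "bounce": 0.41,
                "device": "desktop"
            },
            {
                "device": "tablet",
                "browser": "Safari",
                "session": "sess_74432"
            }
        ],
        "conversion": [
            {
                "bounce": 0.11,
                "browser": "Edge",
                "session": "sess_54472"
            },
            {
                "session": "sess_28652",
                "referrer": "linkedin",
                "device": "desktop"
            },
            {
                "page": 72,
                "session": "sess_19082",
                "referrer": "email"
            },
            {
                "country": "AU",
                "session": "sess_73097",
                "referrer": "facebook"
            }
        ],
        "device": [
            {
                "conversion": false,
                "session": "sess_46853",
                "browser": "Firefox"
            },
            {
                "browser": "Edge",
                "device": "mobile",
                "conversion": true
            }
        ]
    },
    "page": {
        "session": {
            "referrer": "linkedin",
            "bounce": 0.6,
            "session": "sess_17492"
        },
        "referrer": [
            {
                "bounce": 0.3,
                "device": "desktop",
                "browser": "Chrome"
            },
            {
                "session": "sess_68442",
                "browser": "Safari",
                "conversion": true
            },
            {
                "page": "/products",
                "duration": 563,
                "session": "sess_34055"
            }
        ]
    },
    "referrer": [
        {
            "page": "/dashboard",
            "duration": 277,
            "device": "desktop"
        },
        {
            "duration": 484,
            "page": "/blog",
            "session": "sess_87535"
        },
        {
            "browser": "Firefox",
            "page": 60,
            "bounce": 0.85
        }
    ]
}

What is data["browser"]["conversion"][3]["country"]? "AU"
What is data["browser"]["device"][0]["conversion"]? False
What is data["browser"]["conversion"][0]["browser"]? "Edge"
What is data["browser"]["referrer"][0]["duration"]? 151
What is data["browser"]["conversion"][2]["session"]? "sess_19082"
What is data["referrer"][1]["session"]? "sess_87535"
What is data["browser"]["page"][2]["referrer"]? "google"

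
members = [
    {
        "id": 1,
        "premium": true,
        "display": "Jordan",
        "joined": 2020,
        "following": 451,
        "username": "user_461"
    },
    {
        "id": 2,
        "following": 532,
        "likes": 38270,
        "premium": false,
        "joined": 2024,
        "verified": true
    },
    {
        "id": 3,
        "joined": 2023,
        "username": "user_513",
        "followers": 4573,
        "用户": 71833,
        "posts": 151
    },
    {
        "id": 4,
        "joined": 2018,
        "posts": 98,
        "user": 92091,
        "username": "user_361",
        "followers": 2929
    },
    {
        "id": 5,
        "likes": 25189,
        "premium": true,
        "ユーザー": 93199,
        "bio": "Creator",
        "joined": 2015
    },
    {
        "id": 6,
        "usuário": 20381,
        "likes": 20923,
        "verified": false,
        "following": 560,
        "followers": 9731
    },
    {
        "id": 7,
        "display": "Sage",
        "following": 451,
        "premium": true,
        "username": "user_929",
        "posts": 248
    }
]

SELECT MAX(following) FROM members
560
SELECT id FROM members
[1, 2, 3, 4, 5, 6, 7]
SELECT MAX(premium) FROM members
True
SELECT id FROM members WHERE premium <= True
[1, 2, 5, 7]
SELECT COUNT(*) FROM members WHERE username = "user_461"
1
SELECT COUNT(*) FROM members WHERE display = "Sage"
1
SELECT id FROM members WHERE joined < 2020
[4, 5]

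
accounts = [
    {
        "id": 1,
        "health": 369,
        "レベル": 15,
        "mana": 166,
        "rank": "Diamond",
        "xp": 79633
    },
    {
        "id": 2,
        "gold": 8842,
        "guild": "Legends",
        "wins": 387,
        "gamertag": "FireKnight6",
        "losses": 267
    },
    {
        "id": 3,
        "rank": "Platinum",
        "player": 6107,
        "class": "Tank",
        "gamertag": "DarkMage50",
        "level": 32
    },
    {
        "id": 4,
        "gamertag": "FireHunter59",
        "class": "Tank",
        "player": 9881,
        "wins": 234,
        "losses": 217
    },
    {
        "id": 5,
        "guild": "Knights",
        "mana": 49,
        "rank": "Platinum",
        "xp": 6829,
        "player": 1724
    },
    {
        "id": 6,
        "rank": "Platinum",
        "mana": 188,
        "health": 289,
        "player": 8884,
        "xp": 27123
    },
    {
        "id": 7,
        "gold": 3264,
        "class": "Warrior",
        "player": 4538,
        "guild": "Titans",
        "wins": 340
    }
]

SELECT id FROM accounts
[1, 2, 3, 4, 5, 6, 7]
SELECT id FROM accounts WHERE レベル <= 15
[1]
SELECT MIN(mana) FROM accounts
49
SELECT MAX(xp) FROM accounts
79633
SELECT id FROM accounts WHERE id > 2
[3, 4, 5, 6, 7]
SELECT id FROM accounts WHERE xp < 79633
[5, 6]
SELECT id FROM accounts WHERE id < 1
[]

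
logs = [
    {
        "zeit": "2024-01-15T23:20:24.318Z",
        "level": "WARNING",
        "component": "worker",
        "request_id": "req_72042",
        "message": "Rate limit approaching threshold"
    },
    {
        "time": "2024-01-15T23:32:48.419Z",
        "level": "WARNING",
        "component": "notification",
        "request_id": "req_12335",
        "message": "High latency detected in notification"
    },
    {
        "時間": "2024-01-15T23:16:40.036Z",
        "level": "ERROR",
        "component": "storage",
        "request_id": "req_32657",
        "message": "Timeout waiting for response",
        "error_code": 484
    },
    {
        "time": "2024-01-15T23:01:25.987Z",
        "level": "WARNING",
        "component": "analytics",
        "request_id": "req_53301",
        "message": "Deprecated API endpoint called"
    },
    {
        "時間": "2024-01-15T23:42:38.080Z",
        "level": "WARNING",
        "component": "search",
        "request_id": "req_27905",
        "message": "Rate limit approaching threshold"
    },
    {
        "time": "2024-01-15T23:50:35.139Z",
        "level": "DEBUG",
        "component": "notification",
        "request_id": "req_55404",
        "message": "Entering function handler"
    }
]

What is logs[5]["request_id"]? "req_55404"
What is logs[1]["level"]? "WARNING"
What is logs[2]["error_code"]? 484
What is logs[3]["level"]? "WARNING"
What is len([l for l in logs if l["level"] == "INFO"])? 0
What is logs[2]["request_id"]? "req_32657"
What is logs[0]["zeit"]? "2024-01-15T23:20:24.318Z"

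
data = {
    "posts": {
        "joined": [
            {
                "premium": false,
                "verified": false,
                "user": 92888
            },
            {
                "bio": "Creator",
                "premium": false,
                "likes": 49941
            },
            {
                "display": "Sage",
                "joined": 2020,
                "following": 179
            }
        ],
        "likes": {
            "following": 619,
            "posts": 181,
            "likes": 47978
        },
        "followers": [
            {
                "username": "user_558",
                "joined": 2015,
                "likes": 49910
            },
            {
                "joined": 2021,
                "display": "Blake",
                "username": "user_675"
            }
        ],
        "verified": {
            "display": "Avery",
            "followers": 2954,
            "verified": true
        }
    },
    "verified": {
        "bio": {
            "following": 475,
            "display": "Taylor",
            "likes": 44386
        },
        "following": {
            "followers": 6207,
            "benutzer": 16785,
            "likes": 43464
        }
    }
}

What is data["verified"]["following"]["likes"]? 43464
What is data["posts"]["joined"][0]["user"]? 92888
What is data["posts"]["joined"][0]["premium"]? False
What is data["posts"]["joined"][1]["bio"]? "Creator"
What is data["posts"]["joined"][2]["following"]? 179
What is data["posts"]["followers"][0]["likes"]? 49910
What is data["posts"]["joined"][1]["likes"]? 49941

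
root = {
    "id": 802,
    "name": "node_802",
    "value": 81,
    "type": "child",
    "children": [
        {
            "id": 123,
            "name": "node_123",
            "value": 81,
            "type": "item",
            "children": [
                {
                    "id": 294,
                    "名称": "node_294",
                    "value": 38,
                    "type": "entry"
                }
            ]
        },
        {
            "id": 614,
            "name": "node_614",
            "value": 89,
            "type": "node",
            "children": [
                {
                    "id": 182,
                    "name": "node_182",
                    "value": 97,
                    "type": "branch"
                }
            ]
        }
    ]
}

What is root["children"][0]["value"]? 81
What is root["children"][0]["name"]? "node_123"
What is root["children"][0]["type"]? "item"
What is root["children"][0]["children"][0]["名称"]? "node_294"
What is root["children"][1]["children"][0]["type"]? "branch"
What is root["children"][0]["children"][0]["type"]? "entry"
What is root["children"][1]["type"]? "node"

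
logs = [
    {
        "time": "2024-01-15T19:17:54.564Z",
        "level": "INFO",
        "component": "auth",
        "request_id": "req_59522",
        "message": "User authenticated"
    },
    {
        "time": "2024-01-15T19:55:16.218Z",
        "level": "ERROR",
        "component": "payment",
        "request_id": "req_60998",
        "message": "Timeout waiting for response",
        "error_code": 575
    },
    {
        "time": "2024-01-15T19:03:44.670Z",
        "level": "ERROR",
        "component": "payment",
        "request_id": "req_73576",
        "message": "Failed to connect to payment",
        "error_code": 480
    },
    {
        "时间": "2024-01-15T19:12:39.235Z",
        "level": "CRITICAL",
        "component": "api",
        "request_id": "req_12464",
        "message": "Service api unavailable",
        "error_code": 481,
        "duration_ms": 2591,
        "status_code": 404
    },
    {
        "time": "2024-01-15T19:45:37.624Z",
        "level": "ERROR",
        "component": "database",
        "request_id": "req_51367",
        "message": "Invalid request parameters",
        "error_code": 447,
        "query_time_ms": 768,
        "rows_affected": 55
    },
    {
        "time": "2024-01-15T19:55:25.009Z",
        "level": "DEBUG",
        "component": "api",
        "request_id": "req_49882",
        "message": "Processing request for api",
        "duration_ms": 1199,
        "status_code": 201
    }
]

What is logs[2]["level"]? "ERROR"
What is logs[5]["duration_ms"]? 1199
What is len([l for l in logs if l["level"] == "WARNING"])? 0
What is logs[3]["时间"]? "2024-01-15T19:12:39.235Z"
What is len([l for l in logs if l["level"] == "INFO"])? 1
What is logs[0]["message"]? "User authenticated"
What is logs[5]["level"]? "DEBUG"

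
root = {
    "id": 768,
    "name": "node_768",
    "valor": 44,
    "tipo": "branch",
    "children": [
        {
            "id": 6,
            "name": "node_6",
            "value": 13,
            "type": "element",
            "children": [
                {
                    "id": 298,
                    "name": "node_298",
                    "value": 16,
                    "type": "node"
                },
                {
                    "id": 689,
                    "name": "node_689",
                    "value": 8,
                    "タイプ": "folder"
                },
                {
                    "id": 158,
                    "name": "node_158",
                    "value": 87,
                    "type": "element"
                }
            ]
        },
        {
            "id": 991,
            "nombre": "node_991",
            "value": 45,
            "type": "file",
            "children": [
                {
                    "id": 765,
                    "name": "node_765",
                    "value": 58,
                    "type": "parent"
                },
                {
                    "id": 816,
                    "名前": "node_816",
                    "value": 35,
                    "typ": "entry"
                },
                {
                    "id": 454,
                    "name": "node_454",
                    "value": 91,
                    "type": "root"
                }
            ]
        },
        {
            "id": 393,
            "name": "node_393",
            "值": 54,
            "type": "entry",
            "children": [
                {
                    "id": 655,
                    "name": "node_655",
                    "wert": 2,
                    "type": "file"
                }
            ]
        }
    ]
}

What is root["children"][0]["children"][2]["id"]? 158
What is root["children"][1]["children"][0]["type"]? "parent"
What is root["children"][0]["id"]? 6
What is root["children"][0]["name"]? "node_6"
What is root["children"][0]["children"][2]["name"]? "node_158"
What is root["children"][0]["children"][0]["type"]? "node"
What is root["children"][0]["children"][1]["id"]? 689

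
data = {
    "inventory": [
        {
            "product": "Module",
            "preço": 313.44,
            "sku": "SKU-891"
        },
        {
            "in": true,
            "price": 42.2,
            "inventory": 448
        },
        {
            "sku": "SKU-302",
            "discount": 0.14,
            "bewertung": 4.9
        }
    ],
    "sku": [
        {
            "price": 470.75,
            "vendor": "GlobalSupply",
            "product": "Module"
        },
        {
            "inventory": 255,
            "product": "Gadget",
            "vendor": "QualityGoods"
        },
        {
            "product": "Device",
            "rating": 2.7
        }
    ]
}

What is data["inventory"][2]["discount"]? 0.14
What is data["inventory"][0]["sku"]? "SKU-891"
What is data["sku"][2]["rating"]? 2.7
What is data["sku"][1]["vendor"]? "QualityGoods"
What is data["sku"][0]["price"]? 470.75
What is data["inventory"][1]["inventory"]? 448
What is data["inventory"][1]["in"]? True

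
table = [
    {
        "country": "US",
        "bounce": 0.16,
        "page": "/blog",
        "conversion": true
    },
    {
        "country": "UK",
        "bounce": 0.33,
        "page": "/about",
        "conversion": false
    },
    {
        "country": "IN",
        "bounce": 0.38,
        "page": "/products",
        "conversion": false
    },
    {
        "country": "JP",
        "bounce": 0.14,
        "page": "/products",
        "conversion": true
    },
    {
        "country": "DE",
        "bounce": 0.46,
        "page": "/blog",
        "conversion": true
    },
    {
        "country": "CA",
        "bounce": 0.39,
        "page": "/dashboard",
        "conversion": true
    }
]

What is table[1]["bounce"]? 0.33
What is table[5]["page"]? "/dashboard"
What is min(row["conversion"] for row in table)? False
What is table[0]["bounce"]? 0.16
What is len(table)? 6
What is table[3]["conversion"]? True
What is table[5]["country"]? "CA"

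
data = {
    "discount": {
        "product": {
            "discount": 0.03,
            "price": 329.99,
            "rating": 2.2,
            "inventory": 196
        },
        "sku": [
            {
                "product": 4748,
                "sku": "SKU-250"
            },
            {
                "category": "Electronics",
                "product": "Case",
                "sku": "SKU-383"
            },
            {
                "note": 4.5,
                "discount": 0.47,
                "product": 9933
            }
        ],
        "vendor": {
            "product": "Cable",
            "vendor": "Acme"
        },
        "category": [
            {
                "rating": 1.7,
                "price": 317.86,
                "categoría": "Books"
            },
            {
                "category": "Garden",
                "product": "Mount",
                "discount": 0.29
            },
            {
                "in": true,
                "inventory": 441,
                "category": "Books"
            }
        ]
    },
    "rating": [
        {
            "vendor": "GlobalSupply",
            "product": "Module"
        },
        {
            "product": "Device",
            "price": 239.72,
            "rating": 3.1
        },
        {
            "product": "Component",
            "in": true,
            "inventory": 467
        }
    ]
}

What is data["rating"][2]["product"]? "Component"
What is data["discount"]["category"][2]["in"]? True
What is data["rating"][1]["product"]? "Device"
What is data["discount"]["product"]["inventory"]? 196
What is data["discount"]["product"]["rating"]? 2.2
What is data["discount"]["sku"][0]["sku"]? "SKU-250"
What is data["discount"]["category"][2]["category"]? "Books"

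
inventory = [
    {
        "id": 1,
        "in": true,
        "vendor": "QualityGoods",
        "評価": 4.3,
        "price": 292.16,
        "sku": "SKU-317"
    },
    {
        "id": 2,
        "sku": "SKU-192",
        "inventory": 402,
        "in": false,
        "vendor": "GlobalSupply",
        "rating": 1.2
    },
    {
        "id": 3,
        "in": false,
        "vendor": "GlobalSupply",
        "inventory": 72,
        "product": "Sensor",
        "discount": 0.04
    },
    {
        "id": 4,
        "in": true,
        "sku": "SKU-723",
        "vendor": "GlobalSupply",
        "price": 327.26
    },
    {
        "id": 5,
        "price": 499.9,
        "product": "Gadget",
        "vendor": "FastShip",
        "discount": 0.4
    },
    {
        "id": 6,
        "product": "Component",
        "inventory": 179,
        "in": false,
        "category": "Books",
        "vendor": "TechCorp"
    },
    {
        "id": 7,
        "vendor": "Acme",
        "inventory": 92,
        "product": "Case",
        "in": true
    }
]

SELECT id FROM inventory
[1, 2, 3, 4, 5, 6, 7]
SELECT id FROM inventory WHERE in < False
[]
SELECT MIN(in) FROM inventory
False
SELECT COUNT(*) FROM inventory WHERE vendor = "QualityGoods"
1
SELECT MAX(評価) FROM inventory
4.3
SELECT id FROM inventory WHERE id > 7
[]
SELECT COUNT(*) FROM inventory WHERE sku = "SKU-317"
1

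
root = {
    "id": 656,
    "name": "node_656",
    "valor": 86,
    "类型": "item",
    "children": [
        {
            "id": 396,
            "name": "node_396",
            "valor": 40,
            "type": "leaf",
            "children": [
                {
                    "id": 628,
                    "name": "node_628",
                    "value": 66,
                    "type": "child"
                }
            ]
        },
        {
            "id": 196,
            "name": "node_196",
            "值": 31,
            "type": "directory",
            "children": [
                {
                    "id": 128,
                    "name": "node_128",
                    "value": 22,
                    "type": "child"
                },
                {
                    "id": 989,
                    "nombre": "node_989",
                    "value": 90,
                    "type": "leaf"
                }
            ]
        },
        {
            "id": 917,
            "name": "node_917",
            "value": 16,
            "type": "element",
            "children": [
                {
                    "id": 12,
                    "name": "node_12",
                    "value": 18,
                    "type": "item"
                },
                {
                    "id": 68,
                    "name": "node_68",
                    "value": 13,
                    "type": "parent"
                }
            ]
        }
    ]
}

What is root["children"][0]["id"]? 396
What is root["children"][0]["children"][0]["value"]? 66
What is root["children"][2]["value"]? 16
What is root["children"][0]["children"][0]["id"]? 628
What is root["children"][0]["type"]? "leaf"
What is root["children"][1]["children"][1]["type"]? "leaf"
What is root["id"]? 656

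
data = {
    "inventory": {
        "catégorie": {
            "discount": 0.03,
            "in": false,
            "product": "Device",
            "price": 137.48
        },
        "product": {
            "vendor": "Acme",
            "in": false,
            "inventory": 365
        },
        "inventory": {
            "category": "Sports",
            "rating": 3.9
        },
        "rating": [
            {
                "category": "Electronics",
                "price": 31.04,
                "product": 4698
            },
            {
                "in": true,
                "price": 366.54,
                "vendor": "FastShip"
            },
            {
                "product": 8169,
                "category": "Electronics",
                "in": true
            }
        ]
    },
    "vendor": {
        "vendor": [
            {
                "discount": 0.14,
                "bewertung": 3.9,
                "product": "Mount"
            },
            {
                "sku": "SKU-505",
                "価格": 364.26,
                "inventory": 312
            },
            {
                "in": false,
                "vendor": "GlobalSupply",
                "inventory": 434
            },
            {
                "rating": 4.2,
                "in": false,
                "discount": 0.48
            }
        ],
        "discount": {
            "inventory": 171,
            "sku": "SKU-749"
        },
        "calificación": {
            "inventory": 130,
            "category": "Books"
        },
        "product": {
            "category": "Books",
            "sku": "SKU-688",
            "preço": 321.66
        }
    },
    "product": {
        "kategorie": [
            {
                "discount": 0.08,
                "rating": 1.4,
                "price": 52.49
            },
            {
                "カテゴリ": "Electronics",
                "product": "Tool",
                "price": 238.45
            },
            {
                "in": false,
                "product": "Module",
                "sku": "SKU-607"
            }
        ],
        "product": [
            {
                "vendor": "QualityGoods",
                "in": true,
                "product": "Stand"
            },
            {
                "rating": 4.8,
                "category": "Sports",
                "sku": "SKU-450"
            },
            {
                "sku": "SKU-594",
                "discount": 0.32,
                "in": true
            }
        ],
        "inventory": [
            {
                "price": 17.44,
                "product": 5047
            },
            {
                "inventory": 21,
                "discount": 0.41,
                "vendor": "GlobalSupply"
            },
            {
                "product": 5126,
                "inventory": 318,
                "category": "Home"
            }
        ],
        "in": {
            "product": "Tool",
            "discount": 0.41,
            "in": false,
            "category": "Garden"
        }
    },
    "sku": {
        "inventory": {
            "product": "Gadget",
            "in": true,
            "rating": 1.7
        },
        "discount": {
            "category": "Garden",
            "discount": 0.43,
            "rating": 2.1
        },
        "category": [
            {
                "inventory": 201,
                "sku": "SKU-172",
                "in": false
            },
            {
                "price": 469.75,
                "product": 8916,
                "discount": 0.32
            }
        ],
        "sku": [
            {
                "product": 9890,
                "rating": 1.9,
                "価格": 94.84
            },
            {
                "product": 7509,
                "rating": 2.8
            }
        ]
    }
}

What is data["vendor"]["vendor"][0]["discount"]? 0.14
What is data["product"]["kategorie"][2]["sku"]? "SKU-607"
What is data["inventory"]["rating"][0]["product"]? 4698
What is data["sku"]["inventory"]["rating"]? 1.7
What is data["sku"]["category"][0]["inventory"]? 201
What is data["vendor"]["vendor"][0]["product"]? "Mount"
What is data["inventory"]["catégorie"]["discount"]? 0.03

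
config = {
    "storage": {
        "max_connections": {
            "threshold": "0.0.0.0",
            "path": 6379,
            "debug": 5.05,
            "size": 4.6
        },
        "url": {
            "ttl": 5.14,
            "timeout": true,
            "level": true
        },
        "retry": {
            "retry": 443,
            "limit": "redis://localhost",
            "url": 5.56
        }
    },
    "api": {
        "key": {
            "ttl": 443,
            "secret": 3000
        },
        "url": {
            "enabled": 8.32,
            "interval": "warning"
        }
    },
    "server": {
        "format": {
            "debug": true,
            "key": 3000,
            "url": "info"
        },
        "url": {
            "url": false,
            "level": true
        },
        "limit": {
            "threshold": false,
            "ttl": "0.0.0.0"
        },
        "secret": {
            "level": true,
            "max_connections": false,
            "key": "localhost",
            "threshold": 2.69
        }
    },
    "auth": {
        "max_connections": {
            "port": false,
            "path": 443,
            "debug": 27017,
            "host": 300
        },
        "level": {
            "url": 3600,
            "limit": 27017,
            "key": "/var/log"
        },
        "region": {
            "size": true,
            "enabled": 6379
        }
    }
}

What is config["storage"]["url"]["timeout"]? True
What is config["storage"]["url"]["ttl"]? 5.14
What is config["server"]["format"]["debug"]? True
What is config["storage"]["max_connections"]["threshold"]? "0.0.0.0"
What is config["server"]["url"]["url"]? False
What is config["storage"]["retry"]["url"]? 5.56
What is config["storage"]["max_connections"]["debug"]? 5.05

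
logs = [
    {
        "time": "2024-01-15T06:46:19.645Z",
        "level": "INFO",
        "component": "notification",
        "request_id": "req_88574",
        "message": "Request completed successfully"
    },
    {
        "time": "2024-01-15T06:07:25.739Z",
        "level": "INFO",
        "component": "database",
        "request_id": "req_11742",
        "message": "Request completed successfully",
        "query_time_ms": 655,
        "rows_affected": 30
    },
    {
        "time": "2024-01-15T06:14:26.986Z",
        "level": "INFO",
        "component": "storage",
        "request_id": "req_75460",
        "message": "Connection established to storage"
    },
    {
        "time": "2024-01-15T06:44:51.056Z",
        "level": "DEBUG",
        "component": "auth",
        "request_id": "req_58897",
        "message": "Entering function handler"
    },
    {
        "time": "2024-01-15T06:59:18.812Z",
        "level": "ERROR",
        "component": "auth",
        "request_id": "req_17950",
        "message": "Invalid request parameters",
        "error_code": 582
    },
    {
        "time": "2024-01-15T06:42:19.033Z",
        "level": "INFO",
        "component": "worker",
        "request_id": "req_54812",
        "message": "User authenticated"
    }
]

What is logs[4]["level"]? "ERROR"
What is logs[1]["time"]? "2024-01-15T06:07:25.739Z"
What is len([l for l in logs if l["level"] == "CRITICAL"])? 0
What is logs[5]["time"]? "2024-01-15T06:42:19.033Z"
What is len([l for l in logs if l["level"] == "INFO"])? 4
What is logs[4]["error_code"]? 582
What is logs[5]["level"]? "INFO"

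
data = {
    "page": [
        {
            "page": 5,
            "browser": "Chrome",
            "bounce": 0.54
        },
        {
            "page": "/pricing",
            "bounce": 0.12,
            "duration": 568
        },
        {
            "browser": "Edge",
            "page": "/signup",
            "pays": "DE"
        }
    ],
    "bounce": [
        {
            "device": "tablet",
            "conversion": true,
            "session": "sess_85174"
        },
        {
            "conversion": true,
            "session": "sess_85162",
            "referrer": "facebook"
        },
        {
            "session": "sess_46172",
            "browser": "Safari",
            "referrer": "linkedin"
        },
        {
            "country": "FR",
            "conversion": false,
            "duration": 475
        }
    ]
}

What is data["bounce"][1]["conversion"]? True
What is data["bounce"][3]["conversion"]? False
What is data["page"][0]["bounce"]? 0.54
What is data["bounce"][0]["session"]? "sess_85174"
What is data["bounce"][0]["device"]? "tablet"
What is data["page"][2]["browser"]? "Edge"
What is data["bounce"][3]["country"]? "FR"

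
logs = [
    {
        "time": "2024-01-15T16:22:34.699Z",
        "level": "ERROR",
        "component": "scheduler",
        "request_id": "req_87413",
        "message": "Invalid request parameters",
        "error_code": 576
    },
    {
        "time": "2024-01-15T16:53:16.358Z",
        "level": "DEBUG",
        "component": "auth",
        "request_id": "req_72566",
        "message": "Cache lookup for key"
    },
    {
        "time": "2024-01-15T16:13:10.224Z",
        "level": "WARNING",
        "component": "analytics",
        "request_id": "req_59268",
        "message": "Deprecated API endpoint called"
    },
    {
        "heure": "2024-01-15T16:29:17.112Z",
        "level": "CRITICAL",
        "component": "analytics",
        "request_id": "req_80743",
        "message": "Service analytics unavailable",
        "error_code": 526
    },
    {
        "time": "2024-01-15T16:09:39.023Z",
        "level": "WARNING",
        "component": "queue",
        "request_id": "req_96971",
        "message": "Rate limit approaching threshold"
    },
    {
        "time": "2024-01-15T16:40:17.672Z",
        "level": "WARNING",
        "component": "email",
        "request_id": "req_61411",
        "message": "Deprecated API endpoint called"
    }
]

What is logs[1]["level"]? "DEBUG"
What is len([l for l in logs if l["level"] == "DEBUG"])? 1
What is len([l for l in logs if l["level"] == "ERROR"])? 1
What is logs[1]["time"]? "2024-01-15T16:53:16.358Z"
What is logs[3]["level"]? "CRITICAL"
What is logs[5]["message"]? "Deprecated API endpoint called"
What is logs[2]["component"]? "analytics"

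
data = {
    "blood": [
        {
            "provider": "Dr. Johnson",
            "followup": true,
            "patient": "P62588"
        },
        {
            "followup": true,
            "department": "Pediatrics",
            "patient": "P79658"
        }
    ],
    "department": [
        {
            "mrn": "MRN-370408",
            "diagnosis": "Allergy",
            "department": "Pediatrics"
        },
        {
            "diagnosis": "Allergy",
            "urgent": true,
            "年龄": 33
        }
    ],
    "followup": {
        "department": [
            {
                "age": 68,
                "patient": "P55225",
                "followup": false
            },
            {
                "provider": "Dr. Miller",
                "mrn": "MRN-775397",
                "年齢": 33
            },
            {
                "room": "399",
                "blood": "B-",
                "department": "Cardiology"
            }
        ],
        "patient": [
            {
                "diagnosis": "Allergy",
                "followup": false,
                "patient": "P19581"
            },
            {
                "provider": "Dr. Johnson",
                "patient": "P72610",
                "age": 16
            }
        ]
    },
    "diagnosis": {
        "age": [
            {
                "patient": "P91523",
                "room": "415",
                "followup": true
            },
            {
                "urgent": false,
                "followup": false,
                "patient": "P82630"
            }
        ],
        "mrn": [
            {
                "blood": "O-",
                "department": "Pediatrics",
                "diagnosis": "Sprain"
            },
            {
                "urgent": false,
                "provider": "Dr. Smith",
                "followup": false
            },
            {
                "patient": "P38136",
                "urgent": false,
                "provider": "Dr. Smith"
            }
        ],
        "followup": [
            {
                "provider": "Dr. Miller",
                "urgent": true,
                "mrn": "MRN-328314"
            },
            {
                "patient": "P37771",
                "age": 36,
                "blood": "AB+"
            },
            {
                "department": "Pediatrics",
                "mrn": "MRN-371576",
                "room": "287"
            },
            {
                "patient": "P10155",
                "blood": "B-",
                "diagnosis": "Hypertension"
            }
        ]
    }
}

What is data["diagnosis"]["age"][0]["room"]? "415"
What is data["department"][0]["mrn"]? "MRN-370408"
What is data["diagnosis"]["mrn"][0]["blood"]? "O-"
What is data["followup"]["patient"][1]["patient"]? "P72610"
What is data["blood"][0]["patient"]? "P62588"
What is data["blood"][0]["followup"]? True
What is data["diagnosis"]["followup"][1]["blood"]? "AB+"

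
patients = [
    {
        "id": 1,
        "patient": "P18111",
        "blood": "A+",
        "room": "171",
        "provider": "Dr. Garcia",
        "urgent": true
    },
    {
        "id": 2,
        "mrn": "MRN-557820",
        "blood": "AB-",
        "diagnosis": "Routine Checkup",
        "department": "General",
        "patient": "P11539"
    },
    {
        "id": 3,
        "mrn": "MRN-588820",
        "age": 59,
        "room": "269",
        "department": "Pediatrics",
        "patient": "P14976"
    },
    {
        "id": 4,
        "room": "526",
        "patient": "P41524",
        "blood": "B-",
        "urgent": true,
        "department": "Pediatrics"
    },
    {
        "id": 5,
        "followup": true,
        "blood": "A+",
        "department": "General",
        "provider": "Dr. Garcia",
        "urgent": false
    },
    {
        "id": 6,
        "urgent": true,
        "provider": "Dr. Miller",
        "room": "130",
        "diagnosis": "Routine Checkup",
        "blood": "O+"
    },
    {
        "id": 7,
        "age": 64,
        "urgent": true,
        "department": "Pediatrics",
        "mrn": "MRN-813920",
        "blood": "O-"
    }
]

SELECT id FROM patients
[1, 2, 3, 4, 5, 6, 7]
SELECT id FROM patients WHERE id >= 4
[4, 5, 6, 7]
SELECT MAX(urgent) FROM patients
True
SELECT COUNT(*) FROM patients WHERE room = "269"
1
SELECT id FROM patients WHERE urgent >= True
[1, 4, 6, 7]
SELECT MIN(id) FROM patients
1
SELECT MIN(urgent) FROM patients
False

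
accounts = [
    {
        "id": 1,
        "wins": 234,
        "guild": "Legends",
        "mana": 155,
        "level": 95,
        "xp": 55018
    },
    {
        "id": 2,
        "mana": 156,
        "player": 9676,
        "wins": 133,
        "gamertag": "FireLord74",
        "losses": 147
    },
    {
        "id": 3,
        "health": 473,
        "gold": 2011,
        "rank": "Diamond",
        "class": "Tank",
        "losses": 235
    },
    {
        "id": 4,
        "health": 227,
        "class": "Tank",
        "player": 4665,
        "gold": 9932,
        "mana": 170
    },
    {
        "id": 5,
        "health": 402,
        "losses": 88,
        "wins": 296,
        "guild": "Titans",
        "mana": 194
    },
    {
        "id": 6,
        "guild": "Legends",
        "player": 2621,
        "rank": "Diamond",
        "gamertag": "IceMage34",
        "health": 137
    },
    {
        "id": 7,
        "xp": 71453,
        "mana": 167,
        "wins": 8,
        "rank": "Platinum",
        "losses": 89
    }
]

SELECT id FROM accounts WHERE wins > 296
[]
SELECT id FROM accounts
[1, 2, 3, 4, 5, 6, 7]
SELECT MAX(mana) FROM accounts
194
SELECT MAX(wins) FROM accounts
296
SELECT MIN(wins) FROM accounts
8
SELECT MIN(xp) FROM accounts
55018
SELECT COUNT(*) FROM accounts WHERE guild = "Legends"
2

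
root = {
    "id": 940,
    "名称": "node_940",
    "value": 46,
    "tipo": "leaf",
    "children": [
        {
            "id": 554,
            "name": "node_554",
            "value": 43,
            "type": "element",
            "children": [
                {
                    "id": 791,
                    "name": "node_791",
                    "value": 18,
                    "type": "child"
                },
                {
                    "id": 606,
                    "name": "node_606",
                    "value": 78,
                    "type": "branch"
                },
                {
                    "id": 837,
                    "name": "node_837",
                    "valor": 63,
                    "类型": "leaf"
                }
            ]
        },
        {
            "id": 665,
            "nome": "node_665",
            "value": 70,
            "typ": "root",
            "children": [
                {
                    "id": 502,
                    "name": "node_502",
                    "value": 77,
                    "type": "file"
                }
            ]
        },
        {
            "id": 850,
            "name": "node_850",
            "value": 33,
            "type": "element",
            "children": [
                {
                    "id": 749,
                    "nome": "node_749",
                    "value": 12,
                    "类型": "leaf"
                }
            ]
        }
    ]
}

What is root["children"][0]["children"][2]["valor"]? 63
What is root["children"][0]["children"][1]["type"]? "branch"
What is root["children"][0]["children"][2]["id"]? 837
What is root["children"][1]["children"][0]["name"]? "node_502"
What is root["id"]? 940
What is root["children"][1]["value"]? 70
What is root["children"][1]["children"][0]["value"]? 77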